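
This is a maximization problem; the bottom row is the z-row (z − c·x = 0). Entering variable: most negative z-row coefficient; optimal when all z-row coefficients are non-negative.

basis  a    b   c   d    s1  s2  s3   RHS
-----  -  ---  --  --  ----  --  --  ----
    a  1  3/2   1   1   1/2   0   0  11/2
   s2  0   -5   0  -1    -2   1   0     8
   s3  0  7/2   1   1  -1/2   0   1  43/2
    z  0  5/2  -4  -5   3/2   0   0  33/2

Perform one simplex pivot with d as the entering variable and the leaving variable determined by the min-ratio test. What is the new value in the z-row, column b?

Ratio test on column d — row 1: (11/2)/1 = 11/2; row 2: entry -1 ≤ 0; row 3: (43/2)/1 = 43/2. Minimum is 11/2 at row 1 (a leaves); pivot element 1.
Divide row 1 by 1; eliminate column d from the other rows.
z-row update in column b: 5/2 − (-5)·(3/2) = 10.

10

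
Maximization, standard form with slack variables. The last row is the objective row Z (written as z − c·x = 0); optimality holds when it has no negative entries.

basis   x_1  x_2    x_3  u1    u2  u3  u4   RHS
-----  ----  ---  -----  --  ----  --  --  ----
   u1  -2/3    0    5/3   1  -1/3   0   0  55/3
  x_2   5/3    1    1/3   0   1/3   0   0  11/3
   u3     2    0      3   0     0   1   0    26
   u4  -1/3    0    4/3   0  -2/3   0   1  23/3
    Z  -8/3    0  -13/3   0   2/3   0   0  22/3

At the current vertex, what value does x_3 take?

0

x_3 is not in the basis, so in the current basic feasible solution x_3 = 0.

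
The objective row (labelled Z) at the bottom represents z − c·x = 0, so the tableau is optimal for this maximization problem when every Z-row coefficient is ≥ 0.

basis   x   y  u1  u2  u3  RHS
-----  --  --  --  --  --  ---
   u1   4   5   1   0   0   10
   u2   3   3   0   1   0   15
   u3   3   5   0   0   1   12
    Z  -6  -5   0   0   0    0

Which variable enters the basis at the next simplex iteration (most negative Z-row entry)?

Negative Z-row entries: x: -6, y: -5.
The most negative is -6 in column x, so x enters.

x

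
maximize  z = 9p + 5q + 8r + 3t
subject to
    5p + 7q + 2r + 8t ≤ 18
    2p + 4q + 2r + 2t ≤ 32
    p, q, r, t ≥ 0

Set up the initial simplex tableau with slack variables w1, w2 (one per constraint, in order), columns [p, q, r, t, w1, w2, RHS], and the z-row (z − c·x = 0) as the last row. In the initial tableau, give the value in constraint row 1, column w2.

Slack w2 belongs to constraint 2; its column is the unit vector e_2, so the entry in row 1 is 0.

0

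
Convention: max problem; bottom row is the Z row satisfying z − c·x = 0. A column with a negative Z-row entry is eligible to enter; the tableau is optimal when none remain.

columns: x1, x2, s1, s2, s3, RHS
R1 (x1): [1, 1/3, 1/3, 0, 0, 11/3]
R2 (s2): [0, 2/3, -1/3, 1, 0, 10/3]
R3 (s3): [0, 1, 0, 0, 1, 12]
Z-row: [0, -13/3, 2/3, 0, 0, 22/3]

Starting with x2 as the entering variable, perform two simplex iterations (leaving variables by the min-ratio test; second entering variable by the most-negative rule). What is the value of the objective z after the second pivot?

Ratio test on column x2 — row 1: (11/3)/(1/3) = 11; row 2: (10/3)/(2/3) = 5; row 3: 12/1 = 12. Minimum is 5 at row 2 (s2 leaves); pivot element 2/3.
Pivot on row 2; the Z-row RHS becomes 22/3 − (-13/3)·5 = 29.
Next entering variable (most negative Z-row entry -3/2): s1.
Ratio test on column s1 — row 1: 2/(1/2) = 4; row 2: entry -1/2 ≤ 0; row 3: 7/(1/2) = 14. Minimum is 4 at row 1 (x1 leaves); pivot element 1/2.
After the second pivot the Z-row RHS is 29 − (-3/2)·4 = 35.

35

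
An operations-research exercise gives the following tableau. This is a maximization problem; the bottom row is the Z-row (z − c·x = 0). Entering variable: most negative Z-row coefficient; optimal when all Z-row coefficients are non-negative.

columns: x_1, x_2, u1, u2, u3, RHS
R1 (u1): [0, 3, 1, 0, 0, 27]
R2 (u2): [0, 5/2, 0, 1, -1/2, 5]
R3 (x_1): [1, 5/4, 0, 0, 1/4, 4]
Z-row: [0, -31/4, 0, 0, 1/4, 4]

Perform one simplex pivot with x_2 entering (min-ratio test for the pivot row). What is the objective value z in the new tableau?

Ratio test on column x_2 — row 1: 27/3 = 9; row 2: 5/(5/2) = 2; row 3: 4/(5/4) = 16/5. Minimum is 2 at row 2 (u2 leaves); pivot element 5/2.
Pivot on row 2; the Z-row RHS becomes 4 − (-31/4)·2 = 39/2.

39/2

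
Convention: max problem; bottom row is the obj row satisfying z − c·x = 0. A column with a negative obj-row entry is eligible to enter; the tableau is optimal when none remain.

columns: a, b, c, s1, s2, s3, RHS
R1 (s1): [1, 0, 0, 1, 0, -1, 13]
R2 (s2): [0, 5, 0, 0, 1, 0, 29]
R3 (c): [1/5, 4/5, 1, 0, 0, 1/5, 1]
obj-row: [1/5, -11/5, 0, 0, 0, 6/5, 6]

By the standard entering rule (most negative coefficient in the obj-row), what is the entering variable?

b

Negative obj-row entries: b: -11/5.
The most negative is -11/5 in column b, so b enters.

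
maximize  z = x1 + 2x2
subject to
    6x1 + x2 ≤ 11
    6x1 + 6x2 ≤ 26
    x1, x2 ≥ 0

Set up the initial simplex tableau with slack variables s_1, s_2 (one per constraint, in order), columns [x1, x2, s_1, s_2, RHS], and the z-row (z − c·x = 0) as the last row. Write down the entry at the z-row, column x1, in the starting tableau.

The z-row carries the negated objective coefficients: the x1 entry is -1.

-1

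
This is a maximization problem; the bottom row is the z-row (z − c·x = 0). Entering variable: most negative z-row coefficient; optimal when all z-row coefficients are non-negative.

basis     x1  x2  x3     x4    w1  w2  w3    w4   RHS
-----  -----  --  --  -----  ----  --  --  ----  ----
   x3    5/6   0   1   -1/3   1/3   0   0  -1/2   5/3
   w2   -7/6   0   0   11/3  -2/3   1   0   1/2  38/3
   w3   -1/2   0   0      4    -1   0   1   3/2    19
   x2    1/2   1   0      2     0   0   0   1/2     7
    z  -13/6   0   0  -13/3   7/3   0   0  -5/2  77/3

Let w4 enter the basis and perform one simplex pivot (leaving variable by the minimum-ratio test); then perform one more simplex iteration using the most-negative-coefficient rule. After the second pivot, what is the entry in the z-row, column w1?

Ratio test on column w4 — row 1: entry -1/2 ≤ 0; row 2: (38/3)/(1/2) = 76/3; row 3: 19/(3/2) = 38/3; row 4: 7/(1/2) = 14. Minimum is 38/3 at row 3 (w3 leaves); pivot element 3/2.
Divide row 3 by 3/2; eliminate column w4 from the other rows.
Second iteration: most negative z-row entry is -3 in column x1, so x1 enters.
Ratio test on column x1 — row 1: 8/(2/3) = 12; row 2: entry -1 ≤ 0; row 3: entry -1/3 ≤ 0; row 4: (2/3)/(2/3) = 1. Minimum is 1 at row 4 (x2 leaves); pivot element 2/3.
Divide row 4 by 2/3; eliminate column x1 from the other rows.
After both pivots, the entry at the z-row, column w1 is 13/6.

13/6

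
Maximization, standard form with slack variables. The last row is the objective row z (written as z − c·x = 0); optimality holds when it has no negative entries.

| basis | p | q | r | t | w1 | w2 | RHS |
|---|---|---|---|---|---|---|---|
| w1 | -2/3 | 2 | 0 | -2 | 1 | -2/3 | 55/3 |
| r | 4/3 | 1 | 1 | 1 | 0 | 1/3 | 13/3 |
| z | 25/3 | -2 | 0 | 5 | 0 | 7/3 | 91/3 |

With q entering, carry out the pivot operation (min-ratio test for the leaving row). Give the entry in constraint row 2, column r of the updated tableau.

1

Ratio test on column q — row 1: (55/3)/2 = 55/6; row 2: (13/3)/1 = 13/3. Minimum is 13/3 at row 2 (r leaves); pivot element 1.
Divide row 2 by 1; eliminate column q from the other rows.
In the new row 2, the r entry is the old entry divided by the pivot: 1/1 = 1.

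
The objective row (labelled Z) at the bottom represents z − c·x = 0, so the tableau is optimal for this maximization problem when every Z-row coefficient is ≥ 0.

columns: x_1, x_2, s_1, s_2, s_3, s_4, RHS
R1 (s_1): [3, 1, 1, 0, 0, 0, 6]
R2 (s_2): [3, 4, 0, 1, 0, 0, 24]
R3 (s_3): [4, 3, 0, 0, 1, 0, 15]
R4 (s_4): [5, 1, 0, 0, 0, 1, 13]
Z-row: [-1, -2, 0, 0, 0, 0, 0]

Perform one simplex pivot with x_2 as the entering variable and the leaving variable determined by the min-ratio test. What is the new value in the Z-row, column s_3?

Ratio test on column x_2 — row 1: 6/1 = 6; row 2: 24/4 = 6; row 3: 15/3 = 5; row 4: 13/1 = 13. Minimum is 5 at row 3 (s_3 leaves); pivot element 3.
Divide row 3 by 3; eliminate column x_2 from the other rows.
Z-row update in column s_3: 0 − (-2)·(1/3) = 2/3.

2/3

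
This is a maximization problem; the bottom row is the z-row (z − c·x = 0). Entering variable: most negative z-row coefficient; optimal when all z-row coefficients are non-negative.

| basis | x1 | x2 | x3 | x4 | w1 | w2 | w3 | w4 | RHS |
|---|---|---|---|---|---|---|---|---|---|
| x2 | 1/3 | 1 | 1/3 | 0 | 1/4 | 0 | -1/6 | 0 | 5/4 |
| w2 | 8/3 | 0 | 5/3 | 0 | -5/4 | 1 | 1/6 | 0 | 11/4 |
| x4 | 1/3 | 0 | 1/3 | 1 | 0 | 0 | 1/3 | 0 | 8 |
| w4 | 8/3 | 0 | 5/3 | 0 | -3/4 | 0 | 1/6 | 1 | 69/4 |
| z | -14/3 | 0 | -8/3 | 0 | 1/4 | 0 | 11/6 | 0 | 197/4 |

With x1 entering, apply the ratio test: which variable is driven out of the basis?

w2

Column x1 entries and ratios — x2: (5/4)/(1/3) = 15/4; w2: (11/4)/(8/3) = 33/32; x4: 8/(1/3) = 24; w4: (69/4)/(8/3) = 207/32.
Smallest ratio is 33/32 in the row of w2, so w2 leaves.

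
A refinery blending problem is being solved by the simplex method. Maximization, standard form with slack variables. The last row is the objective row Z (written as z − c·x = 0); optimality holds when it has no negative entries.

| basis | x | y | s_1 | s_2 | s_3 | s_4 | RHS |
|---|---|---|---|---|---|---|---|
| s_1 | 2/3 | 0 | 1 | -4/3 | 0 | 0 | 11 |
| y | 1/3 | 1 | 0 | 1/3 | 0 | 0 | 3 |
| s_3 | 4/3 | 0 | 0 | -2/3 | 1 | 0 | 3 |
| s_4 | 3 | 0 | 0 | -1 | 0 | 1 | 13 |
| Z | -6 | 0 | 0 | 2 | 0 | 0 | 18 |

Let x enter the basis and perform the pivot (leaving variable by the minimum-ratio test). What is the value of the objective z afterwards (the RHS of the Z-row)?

Ratio test on column x — row 1: 11/(2/3) = 33/2; row 2: 3/(1/3) = 9; row 3: 3/(4/3) = 9/4; row 4: 13/3 = 13/3. Minimum is 9/4 at row 3 (s_3 leaves); pivot element 4/3.
Pivot on row 3; the Z-row RHS becomes 18 − (-6)·(9/4) = 63/2.

63/2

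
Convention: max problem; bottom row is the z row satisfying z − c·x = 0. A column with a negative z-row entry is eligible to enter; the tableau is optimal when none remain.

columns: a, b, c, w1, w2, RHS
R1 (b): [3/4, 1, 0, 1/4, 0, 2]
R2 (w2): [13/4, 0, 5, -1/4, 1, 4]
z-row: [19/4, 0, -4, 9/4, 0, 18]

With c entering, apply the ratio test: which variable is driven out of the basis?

w2

Column c entries and ratios — b: 0 ≤ 0, skip; w2: 4/5 = 4/5.
Smallest ratio is 4/5 in the row of w2, so w2 leaves.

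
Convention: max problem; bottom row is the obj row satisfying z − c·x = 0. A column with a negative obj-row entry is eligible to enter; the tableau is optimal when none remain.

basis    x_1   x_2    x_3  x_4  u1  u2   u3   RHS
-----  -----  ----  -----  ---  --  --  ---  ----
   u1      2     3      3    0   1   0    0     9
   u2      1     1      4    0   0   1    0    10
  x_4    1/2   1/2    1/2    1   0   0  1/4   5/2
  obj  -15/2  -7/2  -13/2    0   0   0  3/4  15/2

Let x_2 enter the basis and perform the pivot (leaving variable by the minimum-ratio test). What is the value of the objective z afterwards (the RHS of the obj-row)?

18

Ratio test on column x_2 — row 1: 9/3 = 3; row 2: 10/1 = 10; row 3: (5/2)/(1/2) = 5. Minimum is 3 at row 1 (u1 leaves); pivot element 3.
Pivot on row 1; the obj-row RHS becomes 15/2 − (-7/2)·3 = 18.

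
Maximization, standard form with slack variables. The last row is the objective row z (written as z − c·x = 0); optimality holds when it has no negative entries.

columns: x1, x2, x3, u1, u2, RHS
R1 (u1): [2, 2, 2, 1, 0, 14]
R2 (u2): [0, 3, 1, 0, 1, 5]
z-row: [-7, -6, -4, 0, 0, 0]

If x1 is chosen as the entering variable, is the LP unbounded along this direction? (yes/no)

no

Column x1 has positive entries in row(s) 1, so the ratio test bounds it — not unbounded.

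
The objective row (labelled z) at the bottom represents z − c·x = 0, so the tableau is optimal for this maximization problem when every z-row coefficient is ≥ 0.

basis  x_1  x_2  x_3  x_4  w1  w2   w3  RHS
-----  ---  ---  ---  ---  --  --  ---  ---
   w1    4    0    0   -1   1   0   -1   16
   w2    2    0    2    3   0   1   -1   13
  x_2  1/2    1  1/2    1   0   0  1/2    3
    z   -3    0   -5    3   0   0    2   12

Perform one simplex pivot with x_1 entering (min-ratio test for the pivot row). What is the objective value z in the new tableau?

Ratio test on column x_1 — row 1: 16/4 = 4; row 2: 13/2 = 13/2; row 3: 3/(1/2) = 6. Minimum is 4 at row 1 (w1 leaves); pivot element 4.
Pivot on row 1; the z-row RHS becomes 12 − (-3)·4 = 24.

24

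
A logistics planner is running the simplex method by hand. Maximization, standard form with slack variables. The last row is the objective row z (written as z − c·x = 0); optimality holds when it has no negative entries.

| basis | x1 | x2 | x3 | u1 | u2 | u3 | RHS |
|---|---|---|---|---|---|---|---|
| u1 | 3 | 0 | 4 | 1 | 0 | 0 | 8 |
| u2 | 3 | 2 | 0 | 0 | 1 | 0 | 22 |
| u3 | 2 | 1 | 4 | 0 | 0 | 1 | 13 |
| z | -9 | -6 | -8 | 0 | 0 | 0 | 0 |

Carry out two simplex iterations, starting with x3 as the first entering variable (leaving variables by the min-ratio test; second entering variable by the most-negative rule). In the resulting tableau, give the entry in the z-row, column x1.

-9

Ratio test on column x3 — row 1: 8/4 = 2; row 2: entry 0 ≤ 0; row 3: 13/4 = 13/4. Minimum is 2 at row 1 (u1 leaves); pivot element 4.
Divide row 1 by 4; eliminate column x3 from the other rows.
Second iteration: most negative z-row entry is -6 in column x2, so x2 enters.
Ratio test on column x2 — row 1: entry 0 ≤ 0; row 2: 22/2 = 11; row 3: 5/1 = 5. Minimum is 5 at row 3 (u3 leaves); pivot element 1.
Divide row 3 by 1; eliminate column x2 from the other rows.
After both pivots, the entry at the z-row, column x1 is -9.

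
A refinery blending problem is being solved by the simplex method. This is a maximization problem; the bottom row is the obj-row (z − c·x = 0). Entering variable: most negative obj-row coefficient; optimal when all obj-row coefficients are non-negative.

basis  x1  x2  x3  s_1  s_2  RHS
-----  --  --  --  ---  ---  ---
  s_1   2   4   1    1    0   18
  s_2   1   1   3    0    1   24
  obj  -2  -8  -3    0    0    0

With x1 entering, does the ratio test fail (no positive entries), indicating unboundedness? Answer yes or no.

Column x1 has positive entries in row(s) 1, 2, so the ratio test bounds it — not unbounded.

no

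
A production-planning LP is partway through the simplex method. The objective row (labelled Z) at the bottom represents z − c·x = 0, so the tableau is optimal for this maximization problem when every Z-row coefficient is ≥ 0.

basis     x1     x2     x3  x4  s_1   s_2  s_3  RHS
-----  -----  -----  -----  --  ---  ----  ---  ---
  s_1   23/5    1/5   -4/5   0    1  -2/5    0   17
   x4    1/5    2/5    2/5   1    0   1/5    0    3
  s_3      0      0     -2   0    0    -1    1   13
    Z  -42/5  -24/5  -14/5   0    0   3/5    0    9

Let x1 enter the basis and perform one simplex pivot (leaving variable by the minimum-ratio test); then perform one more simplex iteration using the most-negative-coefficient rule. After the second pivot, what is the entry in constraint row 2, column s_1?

-1/9

Ratio test on column x1 — row 1: 17/(23/5) = 85/23; row 2: 3/(1/5) = 15; row 3: entry 0 ≤ 0. Minimum is 85/23 at row 1 (s_1 leaves); pivot element 23/5.
Divide row 1 by 23/5; eliminate column x1 from the other rows.
Second iteration: most negative Z-row entry is -102/23 in column x2, so x2 enters.
Ratio test on column x2 — row 1: (85/23)/(1/23) = 85; row 2: (52/23)/(9/23) = 52/9; row 3: entry 0 ≤ 0. Minimum is 52/9 at row 2 (x4 leaves); pivot element 9/23.
Divide row 2 by 9/23; eliminate column x2 from the other rows.
After both pivots, the entry at constraint row 2, column s_1 is -1/9.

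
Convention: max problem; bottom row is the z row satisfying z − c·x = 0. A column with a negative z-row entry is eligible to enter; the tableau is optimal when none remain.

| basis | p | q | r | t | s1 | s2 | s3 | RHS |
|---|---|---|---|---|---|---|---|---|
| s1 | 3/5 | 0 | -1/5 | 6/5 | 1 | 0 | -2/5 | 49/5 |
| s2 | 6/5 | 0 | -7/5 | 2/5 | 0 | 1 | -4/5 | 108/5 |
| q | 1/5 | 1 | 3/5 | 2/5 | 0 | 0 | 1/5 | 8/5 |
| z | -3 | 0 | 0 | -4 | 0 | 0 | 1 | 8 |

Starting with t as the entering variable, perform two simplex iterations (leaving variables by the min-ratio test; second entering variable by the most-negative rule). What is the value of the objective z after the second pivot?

Ratio test on column t — row 1: (49/5)/(6/5) = 49/6; row 2: (108/5)/(2/5) = 54; row 3: (8/5)/(2/5) = 4. Minimum is 4 at row 3 (q leaves); pivot element 2/5.
Pivot on row 3; the z-row RHS becomes 8 − (-4)·4 = 24.
Next entering variable (most negative z-row entry -1): p.
Ratio test on column p — row 1: entry 0 ≤ 0; row 2: 20/1 = 20; row 3: 4/(1/2) = 8. Minimum is 8 at row 3 (t leaves); pivot element 1/2.
After the second pivot the z-row RHS is 24 − (-1)·8 = 32.

32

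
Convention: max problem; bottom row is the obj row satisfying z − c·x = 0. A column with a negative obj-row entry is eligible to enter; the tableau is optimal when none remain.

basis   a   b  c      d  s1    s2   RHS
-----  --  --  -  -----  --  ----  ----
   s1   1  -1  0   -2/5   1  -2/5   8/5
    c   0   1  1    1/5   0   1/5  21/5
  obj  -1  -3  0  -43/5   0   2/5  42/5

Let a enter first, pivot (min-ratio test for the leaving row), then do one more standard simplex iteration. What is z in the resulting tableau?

199

Ratio test on column a — row 1: (8/5)/1 = 8/5; row 2: entry 0 ≤ 0. Minimum is 8/5 at row 1 (s1 leaves); pivot element 1.
Pivot on row 1; the obj-row RHS becomes 42/5 − (-1)·(8/5) = 10.
Next entering variable (most negative obj-row entry -9): d.
Ratio test on column d — row 1: entry -2/5 ≤ 0; row 2: (21/5)/(1/5) = 21. Minimum is 21 at row 2 (c leaves); pivot element 1/5.
After the second pivot the obj-row RHS is 10 − (-9)·21 = 199.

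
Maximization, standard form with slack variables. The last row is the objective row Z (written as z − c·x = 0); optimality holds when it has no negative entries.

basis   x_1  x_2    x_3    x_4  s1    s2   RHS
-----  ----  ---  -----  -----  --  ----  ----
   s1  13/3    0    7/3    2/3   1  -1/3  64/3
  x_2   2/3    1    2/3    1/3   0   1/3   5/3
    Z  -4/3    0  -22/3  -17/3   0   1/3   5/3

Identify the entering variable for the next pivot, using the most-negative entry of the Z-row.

Negative Z-row entries: x_1: -4/3, x_3: -22/3, x_4: -17/3.
The most negative is -22/3 in column x_3, so x_3 enters.

x_3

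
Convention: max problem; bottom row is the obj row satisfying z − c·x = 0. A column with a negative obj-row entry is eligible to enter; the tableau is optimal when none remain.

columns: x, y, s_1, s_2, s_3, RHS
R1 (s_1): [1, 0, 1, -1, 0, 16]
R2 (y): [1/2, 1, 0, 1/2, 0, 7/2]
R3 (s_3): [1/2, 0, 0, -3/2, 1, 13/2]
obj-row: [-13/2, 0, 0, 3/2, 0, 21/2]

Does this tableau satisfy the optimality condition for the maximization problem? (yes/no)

no

The obj-row has a negative entry -13/2 in column x, so it is not optimal.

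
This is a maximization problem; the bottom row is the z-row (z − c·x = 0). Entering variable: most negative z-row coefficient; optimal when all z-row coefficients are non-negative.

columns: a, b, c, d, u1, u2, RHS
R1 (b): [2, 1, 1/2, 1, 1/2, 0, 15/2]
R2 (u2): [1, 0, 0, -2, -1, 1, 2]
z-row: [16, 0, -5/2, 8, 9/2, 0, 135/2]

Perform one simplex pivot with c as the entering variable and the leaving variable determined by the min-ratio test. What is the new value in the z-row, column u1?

7

Ratio test on column c — row 1: (15/2)/(1/2) = 15; row 2: entry 0 ≤ 0. Minimum is 15 at row 1 (b leaves); pivot element 1/2.
Divide row 1 by 1/2; eliminate column c from the other rows.
z-row update in column u1: 9/2 − (-5/2)·1 = 7.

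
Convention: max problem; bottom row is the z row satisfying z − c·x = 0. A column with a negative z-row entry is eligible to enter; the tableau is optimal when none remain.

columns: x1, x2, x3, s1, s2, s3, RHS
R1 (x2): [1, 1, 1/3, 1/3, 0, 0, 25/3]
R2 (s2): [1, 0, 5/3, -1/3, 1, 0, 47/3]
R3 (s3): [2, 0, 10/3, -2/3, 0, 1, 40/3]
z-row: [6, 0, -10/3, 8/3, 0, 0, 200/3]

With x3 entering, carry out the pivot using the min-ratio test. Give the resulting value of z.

Ratio test on column x3 — row 1: (25/3)/(1/3) = 25; row 2: (47/3)/(5/3) = 47/5; row 3: (40/3)/(10/3) = 4. Minimum is 4 at row 3 (s3 leaves); pivot element 10/3.
Pivot on row 3; the z-row RHS becomes 200/3 − (-10/3)·4 = 80.

80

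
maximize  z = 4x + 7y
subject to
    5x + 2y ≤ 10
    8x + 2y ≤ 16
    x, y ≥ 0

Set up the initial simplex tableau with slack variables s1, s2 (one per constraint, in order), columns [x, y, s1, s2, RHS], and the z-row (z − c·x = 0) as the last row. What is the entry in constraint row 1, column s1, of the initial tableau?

Slack s1 belongs to constraint 1; its column is the unit vector e_1, so the entry in row 1 is 1.

1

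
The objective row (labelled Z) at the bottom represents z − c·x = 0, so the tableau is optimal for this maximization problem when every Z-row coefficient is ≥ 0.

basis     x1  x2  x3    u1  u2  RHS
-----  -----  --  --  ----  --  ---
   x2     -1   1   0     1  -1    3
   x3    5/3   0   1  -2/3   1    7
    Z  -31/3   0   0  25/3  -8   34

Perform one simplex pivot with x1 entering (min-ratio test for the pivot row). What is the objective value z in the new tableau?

Ratio test on column x1 — row 1: entry -1 ≤ 0; row 2: 7/(5/3) = 21/5. Minimum is 21/5 at row 2 (x3 leaves); pivot element 5/3.
Pivot on row 2; the Z-row RHS becomes 34 − (-31/3)·(21/5) = 387/5.

387/5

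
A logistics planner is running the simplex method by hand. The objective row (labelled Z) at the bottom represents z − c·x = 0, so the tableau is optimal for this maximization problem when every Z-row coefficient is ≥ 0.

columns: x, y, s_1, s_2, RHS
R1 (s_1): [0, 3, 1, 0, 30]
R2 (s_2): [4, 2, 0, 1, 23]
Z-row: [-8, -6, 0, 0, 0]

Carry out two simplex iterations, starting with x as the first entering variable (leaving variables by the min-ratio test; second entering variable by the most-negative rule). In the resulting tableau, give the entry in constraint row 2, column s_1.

Ratio test on column x — row 1: entry 0 ≤ 0; row 2: 23/4 = 23/4. Minimum is 23/4 at row 2 (s_2 leaves); pivot element 4.
Divide row 2 by 4; eliminate column x from the other rows.
Second iteration: most negative Z-row entry is -2 in column y, so y enters.
Ratio test on column y — row 1: 30/3 = 10; row 2: (23/4)/(1/2) = 23/2. Minimum is 10 at row 1 (s_1 leaves); pivot element 3.
Divide row 1 by 3; eliminate column y from the other rows.
After both pivots, the entry at constraint row 2, column s_1 is -1/6.

-1/6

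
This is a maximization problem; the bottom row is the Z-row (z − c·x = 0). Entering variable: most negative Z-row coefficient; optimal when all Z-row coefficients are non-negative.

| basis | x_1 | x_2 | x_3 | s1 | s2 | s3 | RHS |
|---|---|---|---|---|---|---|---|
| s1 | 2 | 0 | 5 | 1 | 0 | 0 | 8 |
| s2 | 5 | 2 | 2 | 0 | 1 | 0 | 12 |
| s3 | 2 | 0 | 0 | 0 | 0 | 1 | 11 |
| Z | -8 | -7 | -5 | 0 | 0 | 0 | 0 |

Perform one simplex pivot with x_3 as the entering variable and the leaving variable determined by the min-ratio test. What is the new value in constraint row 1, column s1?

Ratio test on column x_3 — row 1: 8/5 = 8/5; row 2: 12/2 = 6; row 3: entry 0 ≤ 0. Minimum is 8/5 at row 1 (s1 leaves); pivot element 5.
Divide row 1 by 5; eliminate column x_3 from the other rows.
In the new row 1, the s1 entry is the old entry divided by the pivot: 1/5 = 1/5.

1/5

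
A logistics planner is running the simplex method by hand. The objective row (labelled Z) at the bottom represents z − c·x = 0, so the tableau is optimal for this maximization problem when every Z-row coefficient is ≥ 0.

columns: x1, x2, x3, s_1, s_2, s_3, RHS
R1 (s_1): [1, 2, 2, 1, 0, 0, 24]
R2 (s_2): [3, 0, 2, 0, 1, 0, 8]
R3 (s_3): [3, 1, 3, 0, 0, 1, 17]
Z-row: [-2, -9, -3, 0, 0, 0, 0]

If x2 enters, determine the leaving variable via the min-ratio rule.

Column x2 entries and ratios — s_1: 24/2 = 12; s_2: 0 ≤ 0, skip; s_3: 17/1 = 17.
Smallest ratio is 12 in the row of s_1, so s_1 leaves.

s_1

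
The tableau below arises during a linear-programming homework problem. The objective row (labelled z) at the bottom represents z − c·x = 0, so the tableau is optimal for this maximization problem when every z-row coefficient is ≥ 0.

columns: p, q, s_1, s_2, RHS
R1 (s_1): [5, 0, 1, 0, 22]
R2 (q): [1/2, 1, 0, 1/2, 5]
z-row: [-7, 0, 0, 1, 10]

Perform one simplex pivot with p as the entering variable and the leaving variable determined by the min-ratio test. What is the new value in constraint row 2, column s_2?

Ratio test on column p — row 1: 22/5 = 22/5; row 2: 5/(1/2) = 10. Minimum is 22/5 at row 1 (s_1 leaves); pivot element 5.
Divide row 1 by 5; eliminate column p from the other rows.
Row 2 update in column s_2: 1/2 − (1/2)·0 = 1/2.

1/2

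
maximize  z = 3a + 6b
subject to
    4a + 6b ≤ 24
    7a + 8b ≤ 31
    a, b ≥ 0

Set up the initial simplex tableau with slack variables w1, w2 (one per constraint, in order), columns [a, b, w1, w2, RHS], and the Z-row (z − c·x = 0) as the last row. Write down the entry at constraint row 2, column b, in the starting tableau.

8

Constraint 2 has coefficient 8 on b.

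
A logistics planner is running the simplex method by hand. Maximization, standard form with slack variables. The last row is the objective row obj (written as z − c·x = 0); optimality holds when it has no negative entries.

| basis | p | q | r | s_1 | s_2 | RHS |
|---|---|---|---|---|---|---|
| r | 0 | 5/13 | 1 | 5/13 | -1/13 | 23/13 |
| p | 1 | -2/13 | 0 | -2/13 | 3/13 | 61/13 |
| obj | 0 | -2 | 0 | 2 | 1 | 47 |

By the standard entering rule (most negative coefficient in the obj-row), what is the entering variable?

q

Negative obj-row entries: q: -2.
The most negative is -2 in column q, so q enters.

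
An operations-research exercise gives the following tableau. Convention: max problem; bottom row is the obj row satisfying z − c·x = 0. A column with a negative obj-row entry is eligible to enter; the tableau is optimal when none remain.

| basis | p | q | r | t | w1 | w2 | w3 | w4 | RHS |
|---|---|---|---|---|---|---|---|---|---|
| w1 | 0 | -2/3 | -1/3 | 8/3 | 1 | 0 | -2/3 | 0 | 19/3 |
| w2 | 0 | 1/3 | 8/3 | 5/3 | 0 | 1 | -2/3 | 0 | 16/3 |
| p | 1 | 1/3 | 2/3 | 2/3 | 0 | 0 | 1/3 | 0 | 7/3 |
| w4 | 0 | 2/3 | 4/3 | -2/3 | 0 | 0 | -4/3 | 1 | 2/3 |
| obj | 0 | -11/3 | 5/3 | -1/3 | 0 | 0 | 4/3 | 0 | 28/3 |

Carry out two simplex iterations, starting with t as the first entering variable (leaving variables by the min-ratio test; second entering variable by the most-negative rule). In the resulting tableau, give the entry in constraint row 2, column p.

Ratio test on column t — row 1: (19/3)/(8/3) = 19/8; row 2: (16/3)/(5/3) = 16/5; row 3: (7/3)/(2/3) = 7/2; row 4: entry -2/3 ≤ 0. Minimum is 19/8 at row 1 (w1 leaves); pivot element 8/3.
Divide row 1 by 8/3; eliminate column t from the other rows.
Second iteration: most negative obj-row entry is -15/4 in column q, so q enters.
Ratio test on column q — row 1: entry -1/4 ≤ 0; row 2: (11/8)/(3/4) = 11/6; row 3: (3/4)/(1/2) = 3/2; row 4: (9/4)/(1/2) = 9/2. Minimum is 3/2 at row 3 (p leaves); pivot element 1/2.
Divide row 3 by 1/2; eliminate column q from the other rows.
After both pivots, the entry at constraint row 2, column p is -3/2.

-3/2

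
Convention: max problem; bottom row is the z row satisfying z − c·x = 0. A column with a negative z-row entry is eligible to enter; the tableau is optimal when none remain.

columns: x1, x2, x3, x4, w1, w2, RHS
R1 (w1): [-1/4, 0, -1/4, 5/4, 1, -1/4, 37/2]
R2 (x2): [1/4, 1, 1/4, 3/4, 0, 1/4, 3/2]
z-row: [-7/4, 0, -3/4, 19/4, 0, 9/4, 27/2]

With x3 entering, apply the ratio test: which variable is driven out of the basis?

x2

Column x3 entries and ratios — w1: -1/4 ≤ 0, skip; x2: (3/2)/(1/4) = 6.
Smallest ratio is 6 in the row of x2, so x2 leaves.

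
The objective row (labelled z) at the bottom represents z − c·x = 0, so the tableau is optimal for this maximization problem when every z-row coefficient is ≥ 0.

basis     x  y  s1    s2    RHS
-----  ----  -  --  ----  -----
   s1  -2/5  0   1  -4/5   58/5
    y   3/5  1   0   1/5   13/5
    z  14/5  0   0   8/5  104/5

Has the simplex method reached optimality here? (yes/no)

yes

Every z-row coefficient is ≥ 0, so the tableau is optimal.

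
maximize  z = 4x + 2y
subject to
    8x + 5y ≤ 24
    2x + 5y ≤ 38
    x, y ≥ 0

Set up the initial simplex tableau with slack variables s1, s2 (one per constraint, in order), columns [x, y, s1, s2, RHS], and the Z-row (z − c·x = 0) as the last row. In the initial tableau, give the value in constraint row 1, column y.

5

Constraint 1 has coefficient 5 on y.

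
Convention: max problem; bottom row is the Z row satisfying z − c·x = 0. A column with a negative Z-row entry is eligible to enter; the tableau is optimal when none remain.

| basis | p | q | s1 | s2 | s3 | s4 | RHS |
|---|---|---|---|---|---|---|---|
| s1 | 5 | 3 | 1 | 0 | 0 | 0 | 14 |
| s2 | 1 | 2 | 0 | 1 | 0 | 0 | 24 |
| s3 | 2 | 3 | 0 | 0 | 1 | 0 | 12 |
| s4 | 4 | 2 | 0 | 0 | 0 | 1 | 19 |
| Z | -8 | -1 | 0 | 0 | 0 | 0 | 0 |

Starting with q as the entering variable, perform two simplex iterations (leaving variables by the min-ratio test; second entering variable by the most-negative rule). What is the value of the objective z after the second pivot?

Ratio test on column q — row 1: 14/3 = 14/3; row 2: 24/2 = 12; row 3: 12/3 = 4; row 4: 19/2 = 19/2. Minimum is 4 at row 3 (s3 leaves); pivot element 3.
Pivot on row 3; the Z-row RHS becomes 0 − (-1)·4 = 4.
Next entering variable (most negative Z-row entry -22/3): p.
Ratio test on column p — row 1: 2/3 = 2/3; row 2: entry -1/3 ≤ 0; row 3: 4/(2/3) = 6; row 4: 11/(8/3) = 33/8. Minimum is 2/3 at row 1 (s1 leaves); pivot element 3.
After the second pivot the Z-row RHS is 4 − (-22/3)·(2/3) = 80/9.

80/9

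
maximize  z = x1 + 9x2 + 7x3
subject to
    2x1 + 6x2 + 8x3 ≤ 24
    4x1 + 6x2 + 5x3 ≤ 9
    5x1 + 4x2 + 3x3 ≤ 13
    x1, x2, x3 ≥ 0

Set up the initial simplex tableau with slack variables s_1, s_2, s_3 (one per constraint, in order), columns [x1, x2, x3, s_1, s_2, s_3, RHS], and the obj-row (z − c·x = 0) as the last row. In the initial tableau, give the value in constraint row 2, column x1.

4

Constraint 2 has coefficient 4 on x1.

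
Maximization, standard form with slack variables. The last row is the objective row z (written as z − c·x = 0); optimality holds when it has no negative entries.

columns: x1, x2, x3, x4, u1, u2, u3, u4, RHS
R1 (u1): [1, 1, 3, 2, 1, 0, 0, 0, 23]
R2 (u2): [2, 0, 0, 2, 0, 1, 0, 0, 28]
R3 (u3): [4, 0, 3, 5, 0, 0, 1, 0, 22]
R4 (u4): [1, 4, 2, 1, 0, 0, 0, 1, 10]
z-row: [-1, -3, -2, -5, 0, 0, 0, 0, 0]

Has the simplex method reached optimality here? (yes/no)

The z-row has a negative entry -5 in column x4, so it is not optimal.

no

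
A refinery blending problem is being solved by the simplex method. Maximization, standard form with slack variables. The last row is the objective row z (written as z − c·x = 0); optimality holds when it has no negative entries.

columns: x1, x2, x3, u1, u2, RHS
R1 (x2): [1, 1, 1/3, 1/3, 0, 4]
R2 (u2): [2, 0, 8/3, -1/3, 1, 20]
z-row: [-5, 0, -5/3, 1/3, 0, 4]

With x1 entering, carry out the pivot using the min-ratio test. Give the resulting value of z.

Ratio test on column x1 — row 1: 4/1 = 4; row 2: 20/2 = 10. Minimum is 4 at row 1 (x2 leaves); pivot element 1.
Pivot on row 1; the z-row RHS becomes 4 − (-5)·4 = 24.

24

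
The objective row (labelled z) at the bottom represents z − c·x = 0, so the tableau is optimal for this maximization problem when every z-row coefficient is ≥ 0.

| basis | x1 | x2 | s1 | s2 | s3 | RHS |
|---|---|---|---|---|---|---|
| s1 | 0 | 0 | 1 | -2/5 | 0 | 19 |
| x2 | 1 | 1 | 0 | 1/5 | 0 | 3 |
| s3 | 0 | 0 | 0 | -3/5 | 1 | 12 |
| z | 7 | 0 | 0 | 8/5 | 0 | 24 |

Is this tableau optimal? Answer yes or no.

yes

Every z-row coefficient is ≥ 0, so the tableau is optimal.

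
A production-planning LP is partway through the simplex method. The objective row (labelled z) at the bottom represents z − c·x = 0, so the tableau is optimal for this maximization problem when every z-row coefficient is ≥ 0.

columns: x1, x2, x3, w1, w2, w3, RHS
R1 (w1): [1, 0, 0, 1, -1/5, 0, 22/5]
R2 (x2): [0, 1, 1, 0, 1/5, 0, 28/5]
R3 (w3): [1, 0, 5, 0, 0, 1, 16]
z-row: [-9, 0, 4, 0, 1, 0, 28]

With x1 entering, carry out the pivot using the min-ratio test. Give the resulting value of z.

338/5

Ratio test on column x1 — row 1: (22/5)/1 = 22/5; row 2: entry 0 ≤ 0; row 3: 16/1 = 16. Minimum is 22/5 at row 1 (w1 leaves); pivot element 1.
Pivot on row 1; the z-row RHS becomes 28 − (-9)·(22/5) = 338/5.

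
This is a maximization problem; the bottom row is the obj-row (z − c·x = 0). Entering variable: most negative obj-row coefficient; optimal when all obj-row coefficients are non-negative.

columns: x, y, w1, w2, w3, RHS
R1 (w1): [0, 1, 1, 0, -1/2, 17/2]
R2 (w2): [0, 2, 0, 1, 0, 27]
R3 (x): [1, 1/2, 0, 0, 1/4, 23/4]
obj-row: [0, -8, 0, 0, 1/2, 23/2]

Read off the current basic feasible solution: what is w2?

27

w2 is basic (row 2); its value is the RHS of that row, 27.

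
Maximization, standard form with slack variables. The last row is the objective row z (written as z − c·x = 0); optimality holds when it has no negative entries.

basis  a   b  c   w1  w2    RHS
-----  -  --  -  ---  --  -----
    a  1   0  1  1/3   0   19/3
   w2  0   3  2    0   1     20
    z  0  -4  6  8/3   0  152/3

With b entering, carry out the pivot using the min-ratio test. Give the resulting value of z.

Ratio test on column b — row 1: entry 0 ≤ 0; row 2: 20/3 = 20/3. Minimum is 20/3 at row 2 (w2 leaves); pivot element 3.
Pivot on row 2; the z-row RHS becomes 152/3 − (-4)·(20/3) = 232/3.

232/3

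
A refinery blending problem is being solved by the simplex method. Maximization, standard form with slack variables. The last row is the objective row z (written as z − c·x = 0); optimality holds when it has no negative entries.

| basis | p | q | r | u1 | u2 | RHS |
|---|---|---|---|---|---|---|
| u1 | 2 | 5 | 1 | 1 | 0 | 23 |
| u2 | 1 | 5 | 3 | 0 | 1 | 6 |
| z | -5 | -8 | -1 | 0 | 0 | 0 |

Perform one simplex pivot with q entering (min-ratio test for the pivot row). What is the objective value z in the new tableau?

48/5

Ratio test on column q — row 1: 23/5 = 23/5; row 2: 6/5 = 6/5. Minimum is 6/5 at row 2 (u2 leaves); pivot element 5.
Pivot on row 2; the z-row RHS becomes 0 − (-8)·(6/5) = 48/5.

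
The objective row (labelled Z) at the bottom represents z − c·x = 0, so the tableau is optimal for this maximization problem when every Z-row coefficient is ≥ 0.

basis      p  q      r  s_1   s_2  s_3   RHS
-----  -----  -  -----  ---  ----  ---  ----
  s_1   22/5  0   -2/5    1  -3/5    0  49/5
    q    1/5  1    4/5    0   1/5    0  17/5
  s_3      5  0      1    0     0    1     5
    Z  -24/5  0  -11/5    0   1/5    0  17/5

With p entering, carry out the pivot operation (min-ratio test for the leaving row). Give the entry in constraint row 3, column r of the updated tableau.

Ratio test on column p — row 1: (49/5)/(22/5) = 49/22; row 2: (17/5)/(1/5) = 17; row 3: 5/5 = 1. Minimum is 1 at row 3 (s_3 leaves); pivot element 5.
Divide row 3 by 5; eliminate column p from the other rows.
In the new row 3, the r entry is the old entry divided by the pivot: 1/5 = 1/5.

1/5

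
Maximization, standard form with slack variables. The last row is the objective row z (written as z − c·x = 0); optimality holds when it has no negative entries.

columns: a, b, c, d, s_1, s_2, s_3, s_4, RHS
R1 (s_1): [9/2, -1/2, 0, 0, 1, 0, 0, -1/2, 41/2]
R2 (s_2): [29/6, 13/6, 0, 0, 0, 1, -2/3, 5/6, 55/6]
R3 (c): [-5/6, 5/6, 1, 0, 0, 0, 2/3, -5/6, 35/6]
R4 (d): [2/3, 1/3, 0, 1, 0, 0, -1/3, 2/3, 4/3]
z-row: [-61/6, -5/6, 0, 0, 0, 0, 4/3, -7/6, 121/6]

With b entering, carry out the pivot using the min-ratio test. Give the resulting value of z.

47/2

Ratio test on column b — row 1: entry -1/2 ≤ 0; row 2: (55/6)/(13/6) = 55/13; row 3: (35/6)/(5/6) = 7; row 4: (4/3)/(1/3) = 4. Minimum is 4 at row 4 (d leaves); pivot element 1/3.
Pivot on row 4; the z-row RHS becomes 121/6 − (-5/6)·4 = 47/2.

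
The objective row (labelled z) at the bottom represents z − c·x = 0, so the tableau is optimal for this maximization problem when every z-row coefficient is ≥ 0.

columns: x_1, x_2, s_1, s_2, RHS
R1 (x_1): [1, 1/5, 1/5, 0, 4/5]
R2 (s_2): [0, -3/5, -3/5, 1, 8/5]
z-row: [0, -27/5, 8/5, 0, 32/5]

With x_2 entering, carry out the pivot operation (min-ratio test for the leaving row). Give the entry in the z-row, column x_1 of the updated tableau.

Ratio test on column x_2 — row 1: (4/5)/(1/5) = 4; row 2: entry -3/5 ≤ 0. Minimum is 4 at row 1 (x_1 leaves); pivot element 1/5.
Divide row 1 by 1/5; eliminate column x_2 from the other rows.
z-row update in column x_1: 0 − (-27/5)·5 = 27.

27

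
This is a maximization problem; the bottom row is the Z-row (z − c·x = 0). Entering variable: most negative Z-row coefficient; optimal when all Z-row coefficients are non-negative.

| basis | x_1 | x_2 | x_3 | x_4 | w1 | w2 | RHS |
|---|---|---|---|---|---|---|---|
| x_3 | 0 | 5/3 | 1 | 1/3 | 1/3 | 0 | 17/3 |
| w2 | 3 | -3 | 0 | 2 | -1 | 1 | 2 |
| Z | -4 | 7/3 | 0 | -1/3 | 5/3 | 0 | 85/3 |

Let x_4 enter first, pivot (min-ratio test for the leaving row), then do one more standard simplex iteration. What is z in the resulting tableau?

31

Ratio test on column x_4 — row 1: (17/3)/(1/3) = 17; row 2: 2/2 = 1. Minimum is 1 at row 2 (w2 leaves); pivot element 2.
Pivot on row 2; the Z-row RHS becomes 85/3 − (-1/3)·1 = 86/3.
Next entering variable (most negative Z-row entry -7/2): x_1.
Ratio test on column x_1 — row 1: entry -1/2 ≤ 0; row 2: 1/(3/2) = 2/3. Minimum is 2/3 at row 2 (x_4 leaves); pivot element 3/2.
After the second pivot the Z-row RHS is 86/3 − (-7/2)·(2/3) = 31.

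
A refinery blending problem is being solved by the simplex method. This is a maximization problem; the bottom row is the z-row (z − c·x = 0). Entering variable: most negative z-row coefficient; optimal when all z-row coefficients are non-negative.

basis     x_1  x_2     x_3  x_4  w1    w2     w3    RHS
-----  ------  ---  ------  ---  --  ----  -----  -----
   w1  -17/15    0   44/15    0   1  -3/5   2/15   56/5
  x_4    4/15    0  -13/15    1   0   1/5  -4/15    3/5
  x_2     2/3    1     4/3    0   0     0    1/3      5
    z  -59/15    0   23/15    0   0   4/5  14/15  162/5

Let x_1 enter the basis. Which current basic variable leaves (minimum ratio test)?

x_4

Column x_1 entries and ratios — w1: -17/15 ≤ 0, skip; x_4: (3/5)/(4/15) = 9/4; x_2: 5/(2/3) = 15/2.
Smallest ratio is 9/4 in the row of x_4, so x_4 leaves.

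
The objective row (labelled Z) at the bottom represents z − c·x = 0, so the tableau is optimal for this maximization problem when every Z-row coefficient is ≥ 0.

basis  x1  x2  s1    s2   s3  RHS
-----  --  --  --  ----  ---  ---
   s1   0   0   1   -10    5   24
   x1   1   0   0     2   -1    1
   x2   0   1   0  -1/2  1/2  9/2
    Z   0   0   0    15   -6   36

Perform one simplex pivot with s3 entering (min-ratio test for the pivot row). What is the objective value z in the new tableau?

324/5

Ratio test on column s3 — row 1: 24/5 = 24/5; row 2: entry -1 ≤ 0; row 3: (9/2)/(1/2) = 9. Minimum is 24/5 at row 1 (s1 leaves); pivot element 5.
Pivot on row 1; the Z-row RHS becomes 36 − (-6)·(24/5) = 324/5.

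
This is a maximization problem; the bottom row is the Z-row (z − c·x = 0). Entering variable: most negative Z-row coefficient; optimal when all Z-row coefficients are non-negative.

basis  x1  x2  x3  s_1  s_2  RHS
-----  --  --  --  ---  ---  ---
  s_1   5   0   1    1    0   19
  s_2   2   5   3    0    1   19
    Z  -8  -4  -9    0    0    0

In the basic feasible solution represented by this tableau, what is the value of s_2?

19

s_2 is basic (row 2); its value is the RHS of that row, 19.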